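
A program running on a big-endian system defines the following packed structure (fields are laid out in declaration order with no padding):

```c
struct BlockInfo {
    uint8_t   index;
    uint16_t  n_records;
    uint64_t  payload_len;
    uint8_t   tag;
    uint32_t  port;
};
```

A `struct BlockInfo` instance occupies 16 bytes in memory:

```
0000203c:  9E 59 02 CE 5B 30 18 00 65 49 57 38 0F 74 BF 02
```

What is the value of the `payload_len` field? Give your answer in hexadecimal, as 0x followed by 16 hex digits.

0xCE5B301800654957

`payload_len` follows `index` (1 B), `n_records` (2 B), so it starts at offset 1 + 2 = 3 and occupies 8 bytes.
Bytes at offsets 3..10: CE 5B 30 18 00 65 49 57.
In big-endian order the high byte comes first in memory.
The bytes are already most-significant first: 0xCE5B301800654957.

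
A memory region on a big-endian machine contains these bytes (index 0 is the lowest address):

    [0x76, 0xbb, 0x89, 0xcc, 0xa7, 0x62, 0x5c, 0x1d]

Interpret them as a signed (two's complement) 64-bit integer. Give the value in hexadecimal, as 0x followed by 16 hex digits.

Big-endian stores the most-significant byte at the lowest address.
The bytes are already most-significant first: 0x76BB89CCA7625C1D.

0x76BB89CCA7625C1D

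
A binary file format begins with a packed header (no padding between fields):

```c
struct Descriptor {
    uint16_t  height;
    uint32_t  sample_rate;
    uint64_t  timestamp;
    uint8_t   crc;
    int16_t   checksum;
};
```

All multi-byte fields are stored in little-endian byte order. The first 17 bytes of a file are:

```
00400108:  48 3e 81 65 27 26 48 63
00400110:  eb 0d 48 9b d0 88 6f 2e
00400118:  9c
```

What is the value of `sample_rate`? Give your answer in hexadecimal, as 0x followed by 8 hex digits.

0x26276581

`sample_rate` follows `height` (2 bytes), so it starts at byte offset 2 and occupies 4 bytes.
Bytes at offsets 2..5: 81 65 27 26.
In little-endian order the low byte comes first in memory.
Reassemble most-significant byte first: 26 27 65 81 → 0x26276581.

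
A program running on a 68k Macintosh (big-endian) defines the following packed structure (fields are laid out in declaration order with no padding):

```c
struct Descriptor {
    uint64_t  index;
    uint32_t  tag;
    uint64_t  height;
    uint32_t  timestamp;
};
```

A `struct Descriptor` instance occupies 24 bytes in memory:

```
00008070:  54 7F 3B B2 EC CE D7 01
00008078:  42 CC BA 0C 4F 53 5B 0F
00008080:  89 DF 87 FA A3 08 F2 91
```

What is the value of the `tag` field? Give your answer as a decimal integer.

`tag` follows `index` (8 bytes), so it starts at byte offset 8 and occupies 4 bytes.
Bytes at offsets 8..11: 42 CC BA 0C.
In big-endian order the high byte comes first in memory.
The bytes are already most-significant first: 0x42CCBA0C.
0x42CCBA0C = 1120713228.

1120713228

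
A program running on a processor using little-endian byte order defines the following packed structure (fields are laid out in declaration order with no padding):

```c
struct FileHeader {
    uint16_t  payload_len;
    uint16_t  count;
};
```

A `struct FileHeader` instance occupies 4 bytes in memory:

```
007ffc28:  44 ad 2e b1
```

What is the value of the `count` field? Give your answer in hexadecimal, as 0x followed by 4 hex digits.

`count` follows `payload_len` (2 bytes), so it starts at byte offset 2 and occupies 2 bytes.
Bytes at offsets 2..3: 2E B1.
Little-endian stores the least-significant byte at the lowest address.
Reassemble most-significant byte first: B1 2E → 0xB12E.

0xB12E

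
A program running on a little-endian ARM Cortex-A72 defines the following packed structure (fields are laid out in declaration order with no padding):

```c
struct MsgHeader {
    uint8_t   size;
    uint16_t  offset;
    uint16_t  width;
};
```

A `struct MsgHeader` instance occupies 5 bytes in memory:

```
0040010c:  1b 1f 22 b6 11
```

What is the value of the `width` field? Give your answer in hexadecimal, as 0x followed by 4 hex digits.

`width` follows `size` (1 B), `offset` (2 B), so it starts at offset 1 + 2 = 3 and occupies 2 bytes.
Bytes at offsets 3..4: B6 11.
In little-endian order the low byte comes first in memory.
Reassemble most-significant byte first: 11 B6 → 0x11B6.

0x11B6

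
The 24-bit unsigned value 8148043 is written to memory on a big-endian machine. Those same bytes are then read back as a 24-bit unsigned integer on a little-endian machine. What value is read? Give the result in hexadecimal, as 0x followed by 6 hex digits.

0x4B547C

8148043 in 24-bit hexadecimal is 0x7C544B.
Stored big-endian, the bytes at ascending addresses are 7C 54 4B.
Read back as little-endian, the first byte is least significant, giving 0x4B547C.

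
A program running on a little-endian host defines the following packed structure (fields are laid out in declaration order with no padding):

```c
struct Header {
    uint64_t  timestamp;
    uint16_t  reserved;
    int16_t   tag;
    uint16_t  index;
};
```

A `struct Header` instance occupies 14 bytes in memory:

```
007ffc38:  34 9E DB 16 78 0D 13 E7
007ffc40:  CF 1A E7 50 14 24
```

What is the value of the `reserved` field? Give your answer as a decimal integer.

`reserved` follows `timestamp` (8 bytes), so it starts at byte offset 8 and occupies 2 bytes.
Bytes at offsets 8..9: CF 1A.
Little-endian stores the least-significant byte at the lowest address.
Reassemble most-significant byte first: 1A CF → 0x1ACF.
0x1ACF = 6863.

6863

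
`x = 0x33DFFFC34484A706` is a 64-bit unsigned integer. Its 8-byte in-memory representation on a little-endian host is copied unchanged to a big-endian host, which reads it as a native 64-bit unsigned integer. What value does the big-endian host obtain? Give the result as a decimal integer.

479497316219215667

Stored little-endian, the bytes at ascending addresses are 06 A7 84 44 C3 FF DF 33.
Read back as big-endian, the last byte is least significant, giving 0x06A78444C3FFDF33.
0x06A78444C3FFDF33 = 479497316219215667.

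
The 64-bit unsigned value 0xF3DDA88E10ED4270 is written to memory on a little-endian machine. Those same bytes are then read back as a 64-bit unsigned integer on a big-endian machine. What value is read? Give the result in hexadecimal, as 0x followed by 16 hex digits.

0x7042ED108EA8DDF3

Stored little-endian, the bytes at ascending addresses are 70 42 ED 10 8E A8 DD F3.
Read back as big-endian, the last byte is least significant, giving 0x7042ED108EA8DDF3.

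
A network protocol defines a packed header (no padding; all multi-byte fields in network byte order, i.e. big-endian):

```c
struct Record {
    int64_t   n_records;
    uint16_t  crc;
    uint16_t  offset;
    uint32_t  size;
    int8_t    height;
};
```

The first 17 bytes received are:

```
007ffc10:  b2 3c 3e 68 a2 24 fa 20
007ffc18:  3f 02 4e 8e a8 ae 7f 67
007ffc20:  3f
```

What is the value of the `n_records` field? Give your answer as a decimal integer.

`n_records` is the first field, at byte offset 0, occupying 8 bytes.
Bytes at offsets 0..7: B2 3C 3E 68 A2 24 FA 20.
In big-endian order the high byte comes first in memory.
The bytes are already most-significant first: 0xB23C3E68A224FA20.
Top bit is set, so as a signed 64-bit value this is 0xB23C3E68A224FA20 − 2^64 = -5603535217237886432.

-5603535217237886432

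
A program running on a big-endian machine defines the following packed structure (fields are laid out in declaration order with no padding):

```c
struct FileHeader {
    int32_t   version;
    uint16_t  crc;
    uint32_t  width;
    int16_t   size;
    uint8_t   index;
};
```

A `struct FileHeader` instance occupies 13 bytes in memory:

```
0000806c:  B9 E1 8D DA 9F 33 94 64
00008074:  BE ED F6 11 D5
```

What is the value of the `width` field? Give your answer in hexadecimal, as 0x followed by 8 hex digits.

`width` follows `version` (4 B), `crc` (2 B), so it starts at offset 4 + 2 = 6 and occupies 4 bytes.
Bytes at offsets 6..9: 94 64 BE ED.
In big-endian order the high byte comes first in memory.
The bytes are already most-significant first: 0x9464BEED.

0x9464BEED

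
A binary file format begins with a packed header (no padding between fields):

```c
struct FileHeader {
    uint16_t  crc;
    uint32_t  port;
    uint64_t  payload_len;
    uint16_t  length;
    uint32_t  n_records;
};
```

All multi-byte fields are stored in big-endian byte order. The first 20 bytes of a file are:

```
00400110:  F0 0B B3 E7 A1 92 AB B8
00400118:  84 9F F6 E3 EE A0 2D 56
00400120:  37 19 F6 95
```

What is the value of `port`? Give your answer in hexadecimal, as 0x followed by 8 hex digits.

0xB3E7A192

`port` follows `crc` (2 bytes), so it starts at byte offset 2 and occupies 4 bytes.
Bytes at offsets 2..5: B3 E7 A1 92.
Big-endian stores the most-significant byte at the lowest address.
The bytes are already most-significant first: 0xB3E7A192.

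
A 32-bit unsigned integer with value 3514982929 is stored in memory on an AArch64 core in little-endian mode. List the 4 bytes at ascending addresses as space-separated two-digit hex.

3514982929 in hexadecimal, padded to 32 bits, is 0xD1826211.
Split into bytes (most-significant first): D1 82 62 11.
Little-endian stores the least-significant byte at the lowest address.
So at ascending addresses the bytes are 11 62 82 D1.

11 62 82 D1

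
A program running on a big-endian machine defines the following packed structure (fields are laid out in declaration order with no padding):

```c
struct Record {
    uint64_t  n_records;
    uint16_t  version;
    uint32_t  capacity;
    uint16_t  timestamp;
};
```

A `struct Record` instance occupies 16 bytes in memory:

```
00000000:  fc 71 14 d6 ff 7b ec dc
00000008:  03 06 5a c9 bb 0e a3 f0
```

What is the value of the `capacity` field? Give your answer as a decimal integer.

1523170062

`capacity` follows `n_records` (8 B), `version` (2 B), so it starts at offset 8 + 2 = 10 and occupies 4 bytes.
Bytes at offsets 10..13: 5A C9 BB 0E.
Big-endian: lowest address holds the most-significant byte.
The bytes are already most-significant first: 0x5AC9BB0E.
0x5AC9BB0E = 1523170062.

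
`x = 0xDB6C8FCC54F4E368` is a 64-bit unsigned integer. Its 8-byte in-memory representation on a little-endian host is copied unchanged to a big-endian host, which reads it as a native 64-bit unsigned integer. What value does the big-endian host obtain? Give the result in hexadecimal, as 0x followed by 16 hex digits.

Stored little-endian, the bytes at ascending addresses are 68 E3 F4 54 CC 8F 6C DB.
Read back as big-endian, the last byte is least significant, giving 0x68E3F454CC8F6CDB.

0x68E3F454CC8F6CDB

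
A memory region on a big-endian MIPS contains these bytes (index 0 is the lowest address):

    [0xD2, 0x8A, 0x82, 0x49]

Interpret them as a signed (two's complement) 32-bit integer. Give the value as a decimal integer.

Big-endian stores the most-significant byte at the lowest address.
The bytes are already most-significant first: 0xD28A8249.
Top bit is set, so as a signed 32-bit value this is 0xD28A8249 − 2^32 = -762674615.

-762674615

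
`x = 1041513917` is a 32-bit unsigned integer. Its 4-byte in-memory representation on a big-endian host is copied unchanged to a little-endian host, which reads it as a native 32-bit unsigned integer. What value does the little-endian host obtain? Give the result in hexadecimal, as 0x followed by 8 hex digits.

0xBD3D143E

1041513917 in 32-bit hexadecimal is 0x3E143DBD.
Stored big-endian, the bytes at ascending addresses are 3E 14 3D BD.
Read back as little-endian, the first byte is least significant, giving 0xBD3D143E.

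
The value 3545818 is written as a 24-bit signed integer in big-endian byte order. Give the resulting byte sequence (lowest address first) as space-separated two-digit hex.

3545818 in hexadecimal, padded to 24 bits, is 0x361ADA.
Split into bytes (most-significant first): 36 1A DA.
Big-endian stores the most-significant byte at the lowest address.
So the memory order matches the most-significant-first order: 36 1A DA.

36 1A DA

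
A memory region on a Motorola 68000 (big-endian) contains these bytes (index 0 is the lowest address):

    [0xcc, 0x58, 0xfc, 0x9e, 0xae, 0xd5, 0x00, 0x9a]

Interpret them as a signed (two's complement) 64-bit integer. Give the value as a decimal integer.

Big-endian stores the most-significant byte at the lowest address.
The bytes are already most-significant first: 0xCC58FC9EAED5009A.
Top bit is set, so as a signed 64-bit value this is 0xCC58FC9EAED5009A − 2^64 = -3721947333553487718.

-3721947333553487718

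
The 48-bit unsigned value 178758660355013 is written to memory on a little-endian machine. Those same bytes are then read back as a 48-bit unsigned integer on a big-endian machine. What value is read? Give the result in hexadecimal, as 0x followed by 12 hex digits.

178758660355013 in 48-bit hexadecimal is 0xA2947E7373C5.
Stored little-endian, the bytes at ascending addresses are C5 73 73 7E 94 A2.
Read back as big-endian, the last byte is least significant, giving 0xC573737E94A2.

0xC573737E94A2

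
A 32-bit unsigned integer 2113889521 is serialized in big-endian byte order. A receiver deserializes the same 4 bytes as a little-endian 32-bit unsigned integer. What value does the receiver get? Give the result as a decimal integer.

4049928061

2113889521 in 32-bit hexadecimal is 0x7DFF64F1.
Stored big-endian, the bytes at ascending addresses are 7D FF 64 F1.
Read back as little-endian, the first byte is least significant, giving 0xF164FF7D.
0xF164FF7D = 4049928061.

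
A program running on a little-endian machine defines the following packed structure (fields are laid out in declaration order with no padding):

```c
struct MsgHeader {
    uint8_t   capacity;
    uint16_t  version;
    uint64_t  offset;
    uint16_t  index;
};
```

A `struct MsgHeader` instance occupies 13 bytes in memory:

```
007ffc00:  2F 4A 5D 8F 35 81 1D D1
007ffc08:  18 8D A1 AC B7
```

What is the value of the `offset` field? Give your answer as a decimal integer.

11640987898244838799

`offset` follows `capacity` (1 B), `version` (2 B), so it starts at offset 1 + 2 = 3 and occupies 8 bytes.
Bytes at offsets 3..10: 8F 35 81 1D D1 18 8D A1.
Little-endian stores the least-significant byte at the lowest address.
Reassemble most-significant byte first: A1 8D 18 D1 1D 81 35 8F → 0xA18D18D11D81358F.
0xA18D18D11D81358F = 11640987898244838799.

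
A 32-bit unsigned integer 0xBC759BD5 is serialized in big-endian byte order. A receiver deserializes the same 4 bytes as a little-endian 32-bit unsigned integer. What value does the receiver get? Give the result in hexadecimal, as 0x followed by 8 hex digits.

0xD59B75BC

Stored big-endian, the bytes at ascending addresses are BC 75 9B D5.
Read back as little-endian, the first byte is least significant, giving 0xD59B75BC.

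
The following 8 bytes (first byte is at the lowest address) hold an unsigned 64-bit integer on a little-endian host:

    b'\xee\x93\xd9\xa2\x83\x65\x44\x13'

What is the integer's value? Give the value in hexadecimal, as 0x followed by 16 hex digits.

0x13446583A2D993EE

Little-endian stores the least-significant byte at the lowest address.
Reassemble most-significant byte first: 13 44 65 83 A2 D9 93 EE → 0x13446583A2D993EE.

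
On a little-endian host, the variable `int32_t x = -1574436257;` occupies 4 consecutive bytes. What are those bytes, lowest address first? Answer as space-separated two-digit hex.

Two's complement of -1574436257 in 32 bits: 1574436257 = 0x5DD7FDA1; invert → 0xA228025E; add 1 → 0xA228025F.
Split into bytes (most-significant first): A2 28 02 5F.
Little-endian stores the least-significant byte at the lowest address.
So at ascending addresses the bytes are 5F 02 28 A2.

5F 02 28 A2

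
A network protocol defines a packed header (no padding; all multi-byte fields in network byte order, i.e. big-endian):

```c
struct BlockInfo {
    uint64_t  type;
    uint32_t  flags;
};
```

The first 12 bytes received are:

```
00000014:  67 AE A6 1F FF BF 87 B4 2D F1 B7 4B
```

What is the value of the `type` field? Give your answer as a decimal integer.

7471091488219170740

`type` is the first field, at byte offset 0, occupying 8 bytes.
Bytes at offsets 0..7: 67 AE A6 1F FF BF 87 B4.
Big-endian stores the most-significant byte at the lowest address.
The bytes are already most-significant first: 0x67AEA61FFFBF87B4.
0x67AEA61FFFBF87B4 = 7471091488219170740.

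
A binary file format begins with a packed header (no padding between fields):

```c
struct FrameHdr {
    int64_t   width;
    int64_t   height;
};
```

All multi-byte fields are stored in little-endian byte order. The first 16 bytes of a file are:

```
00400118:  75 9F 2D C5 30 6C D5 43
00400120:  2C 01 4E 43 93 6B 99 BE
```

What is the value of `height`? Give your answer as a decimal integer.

-4712617254832963284

`height` follows `width` (8 bytes), so it starts at byte offset 8 and occupies 8 bytes.
Bytes at offsets 8..15: 2C 01 4E 43 93 6B 99 BE.
In little-endian order the low byte comes first in memory.
Reassemble most-significant byte first: BE 99 6B 93 43 4E 01 2C → 0xBE996B93434E012C.
Top bit is set, so as a signed 64-bit value this is 0xBE996B93434E012C − 2^64 = -4712617254832963284.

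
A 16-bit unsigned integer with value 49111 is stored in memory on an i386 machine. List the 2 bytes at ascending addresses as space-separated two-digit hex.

D7 BF

49111 in hexadecimal, padded to 16 bits, is 0xBFD7.
Split into bytes (most-significant first): BF D7.
Little-endian stores the least-significant byte at the lowest address.
So at ascending addresses the bytes are D7 BF.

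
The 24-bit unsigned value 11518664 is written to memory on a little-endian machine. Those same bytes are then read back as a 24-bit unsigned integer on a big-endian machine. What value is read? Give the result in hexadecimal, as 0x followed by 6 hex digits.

11518664 in 24-bit hexadecimal is 0xAFC2C8.
Stored little-endian, the bytes at ascending addresses are C8 C2 AF.
Read back as big-endian, the last byte is least significant, giving 0xC8C2AF.

0xC8C2AF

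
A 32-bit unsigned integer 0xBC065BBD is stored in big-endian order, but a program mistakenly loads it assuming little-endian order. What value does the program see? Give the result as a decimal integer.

3176859324

Stored big-endian, the bytes at ascending addresses are BC 06 5B BD.
Read back as little-endian, the first byte is least significant, giving 0xBD5B06BC.
0xBD5B06BC = 3176859324.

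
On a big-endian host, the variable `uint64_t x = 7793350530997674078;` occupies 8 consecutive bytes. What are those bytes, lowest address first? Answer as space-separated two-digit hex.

7793350530997674078 in hexadecimal, padded to 64 bits, is 0x6C278B045A37E05E.
Split into bytes (most-significant first): 6C 27 8B 04 5A 37 E0 5E.
Big-endian stores the most-significant byte at the lowest address.
So the memory order matches the most-significant-first order: 6C 27 8B 04 5A 37 E0 5E.

6C 27 8B 04 5A 37 E0 5E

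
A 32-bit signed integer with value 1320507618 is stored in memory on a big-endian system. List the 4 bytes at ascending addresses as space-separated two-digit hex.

4E B5 58 E2

1320507618 in hexadecimal, padded to 32 bits, is 0x4EB558E2.
Split into bytes (most-significant first): 4E B5 58 E2.
In big-endian order the high byte comes first in memory.
So the memory order matches the most-significant-first order: 4E B5 58 E2.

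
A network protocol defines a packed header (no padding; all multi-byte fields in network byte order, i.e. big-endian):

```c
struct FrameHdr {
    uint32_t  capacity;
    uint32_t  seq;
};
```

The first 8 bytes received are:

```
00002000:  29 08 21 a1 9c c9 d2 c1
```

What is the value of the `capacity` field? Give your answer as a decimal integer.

`capacity` is the first field, at byte offset 0, occupying 4 bytes.
Bytes at offsets 0..3: 29 08 21 A1.
Big-endian: lowest address holds the most-significant byte.
The bytes are already most-significant first: 0x290821A1.
0x290821A1 = 688398753.

688398753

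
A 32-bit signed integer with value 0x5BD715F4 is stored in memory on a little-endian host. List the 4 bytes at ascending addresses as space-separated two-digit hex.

F4 15 D7 5B

Split into bytes (most-significant first): 5B D7 15 F4.
In little-endian order the low byte comes first in memory.
So at ascending addresses the bytes are F4 15 D7 5B.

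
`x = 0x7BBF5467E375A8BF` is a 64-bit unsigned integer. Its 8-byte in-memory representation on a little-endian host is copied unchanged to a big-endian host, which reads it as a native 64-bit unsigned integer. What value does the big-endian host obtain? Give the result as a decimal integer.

13810417876883259259

Stored little-endian, the bytes at ascending addresses are BF A8 75 E3 67 54 BF 7B.
Read back as big-endian, the last byte is least significant, giving 0xBFA875E36754BF7B.
0xBFA875E36754BF7B = 13810417876883259259.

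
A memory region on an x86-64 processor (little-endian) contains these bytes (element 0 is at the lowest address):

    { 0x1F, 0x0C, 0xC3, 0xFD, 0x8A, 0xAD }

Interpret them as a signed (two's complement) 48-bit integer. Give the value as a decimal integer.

Little-endian: lowest address holds the least-significant byte.
Reassemble most-significant byte first: AD 8A FD C3 0C 1F → 0xAD8AFDC30C1F.
Top bit is set, so as a signed 48-bit value this is 0xAD8AFDC30C1F − 2^48 = -90662502200289.

-90662502200289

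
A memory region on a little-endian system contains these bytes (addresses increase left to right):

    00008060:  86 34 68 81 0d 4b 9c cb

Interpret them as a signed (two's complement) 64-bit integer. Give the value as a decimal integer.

-3775059866265570170

In little-endian order the low byte comes first in memory.
Reassemble most-significant byte first: CB 9C 4B 0D 81 68 34 86 → 0xCB9C4B0D81683486.
Top bit is set, so as a signed 64-bit value this is 0xCB9C4B0D81683486 − 2^64 = -3775059866265570170.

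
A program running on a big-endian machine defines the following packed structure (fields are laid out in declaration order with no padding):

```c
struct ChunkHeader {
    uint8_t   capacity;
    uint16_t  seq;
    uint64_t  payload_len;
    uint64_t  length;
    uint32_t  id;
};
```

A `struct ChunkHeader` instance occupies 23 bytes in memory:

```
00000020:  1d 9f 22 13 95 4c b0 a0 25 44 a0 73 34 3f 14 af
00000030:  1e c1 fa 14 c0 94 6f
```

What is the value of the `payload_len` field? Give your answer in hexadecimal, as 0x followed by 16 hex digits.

0x13954CB0A02544A0

`payload_len` follows `capacity` (1 B), `seq` (2 B), so it starts at offset 1 + 2 = 3 and occupies 8 bytes.
Bytes at offsets 3..10: 13 95 4C B0 A0 25 44 A0.
In big-endian order the high byte comes first in memory.
The bytes are already most-significant first: 0x13954CB0A02544A0.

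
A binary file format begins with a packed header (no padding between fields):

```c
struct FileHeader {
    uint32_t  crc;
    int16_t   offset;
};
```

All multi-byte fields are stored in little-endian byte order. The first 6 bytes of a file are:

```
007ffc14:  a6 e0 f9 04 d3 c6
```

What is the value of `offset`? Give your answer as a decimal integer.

`offset` follows `crc` (4 bytes), so it starts at byte offset 4 and occupies 2 bytes.
Bytes at offsets 4..5: D3 C6.
Little-endian stores the least-significant byte at the lowest address.
Reassemble most-significant byte first: C6 D3 → 0xC6D3.
Top bit is set, so as a signed 16-bit value this is 0xC6D3 − 2^16 = -14637.

-14637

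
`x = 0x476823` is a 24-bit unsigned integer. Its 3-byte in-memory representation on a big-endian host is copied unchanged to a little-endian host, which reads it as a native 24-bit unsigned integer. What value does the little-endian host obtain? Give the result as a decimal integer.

Stored big-endian, the bytes at ascending addresses are 47 68 23.
Read back as little-endian, the first byte is least significant, giving 0x236847.
0x236847 = 2320455.

2320455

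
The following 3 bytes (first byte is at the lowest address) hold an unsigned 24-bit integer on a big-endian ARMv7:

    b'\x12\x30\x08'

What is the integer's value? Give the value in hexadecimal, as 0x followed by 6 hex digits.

0x123008

Big-endian stores the most-significant byte at the lowest address.
The bytes are already most-significant first: 0x123008.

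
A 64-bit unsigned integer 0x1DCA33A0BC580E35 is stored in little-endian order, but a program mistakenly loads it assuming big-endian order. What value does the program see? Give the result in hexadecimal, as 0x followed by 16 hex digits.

Stored little-endian, the bytes at ascending addresses are 35 0E 58 BC A0 33 CA 1D.
Read back as big-endian, the last byte is least significant, giving 0x350E58BCA033CA1D.

0x350E58BCA033CA1D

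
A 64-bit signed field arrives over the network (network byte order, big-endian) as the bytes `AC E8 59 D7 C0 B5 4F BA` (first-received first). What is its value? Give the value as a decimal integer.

-5987436921403125830

Big-endian: lowest address holds the most-significant byte.
The bytes are already most-significant first: 0xACE859D7C0B54FBA.
Top bit is set, so as a signed 64-bit value this is 0xACE859D7C0B54FBA − 2^64 = -5987436921403125830.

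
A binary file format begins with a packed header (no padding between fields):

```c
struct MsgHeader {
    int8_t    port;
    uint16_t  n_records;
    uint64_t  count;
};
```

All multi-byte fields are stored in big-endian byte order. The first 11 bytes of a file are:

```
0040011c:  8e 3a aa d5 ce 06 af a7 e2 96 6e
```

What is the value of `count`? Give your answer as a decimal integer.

`count` follows `port` (1 B), `n_records` (2 B), so it starts at offset 1 + 2 = 3 and occupies 8 bytes.
Bytes at offsets 3..10: D5 CE 06 AF A7 E2 96 6E.
Big-endian stores the most-significant byte at the lowest address.
The bytes are already most-significant first: 0xD5CE06AFA7E2966E.
0xD5CE06AFA7E2966E = 15406258726786733678.

15406258726786733678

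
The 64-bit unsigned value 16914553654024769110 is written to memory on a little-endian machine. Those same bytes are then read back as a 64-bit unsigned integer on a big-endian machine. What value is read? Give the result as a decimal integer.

6237043905143028970

16914553654024769110 in 64-bit hexadecimal is 0xEABC90EE626E8E56.
Stored little-endian, the bytes at ascending addresses are 56 8E 6E 62 EE 90 BC EA.
Read back as big-endian, the last byte is least significant, giving 0x568E6E62EE90BCEA.
0x568E6E62EE90BCEA = 6237043905143028970.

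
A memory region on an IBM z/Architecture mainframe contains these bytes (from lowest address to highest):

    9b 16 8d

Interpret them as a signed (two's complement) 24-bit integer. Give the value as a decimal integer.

-6613363

In big-endian order the high byte comes first in memory.
The bytes are already most-significant first: 0x9B168D.
Top bit is set, so as a signed 24-bit value this is 0x9B168D − 2^24 = -6613363.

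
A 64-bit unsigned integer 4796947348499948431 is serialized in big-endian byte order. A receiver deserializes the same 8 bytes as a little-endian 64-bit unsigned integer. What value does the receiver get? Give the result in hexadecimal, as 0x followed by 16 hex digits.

0x8F6397B9322E9242

4796947348499948431 in 64-bit hexadecimal is 0x42922E32B997638F.
Stored big-endian, the bytes at ascending addresses are 42 92 2E 32 B9 97 63 8F.
Read back as little-endian, the first byte is least significant, giving 0x8F6397B9322E9242.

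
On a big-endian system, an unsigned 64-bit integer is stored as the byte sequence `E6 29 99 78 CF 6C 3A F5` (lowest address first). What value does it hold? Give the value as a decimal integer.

Big-endian: lowest address holds the most-significant byte.
The bytes are already most-significant first: 0xE6299978CF6C3AF5.
0xE6299978CF6C3AF5 = 16584955846923664117.

16584955846923664117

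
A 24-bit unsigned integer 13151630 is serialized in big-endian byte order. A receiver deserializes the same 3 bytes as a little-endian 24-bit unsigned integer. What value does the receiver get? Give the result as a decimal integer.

9350600

13151630 in 24-bit hexadecimal is 0xC8AD8E.
Stored big-endian, the bytes at ascending addresses are C8 AD 8E.
Read back as little-endian, the first byte is least significant, giving 0x8EADC8.
0x8EADC8 = 9350600.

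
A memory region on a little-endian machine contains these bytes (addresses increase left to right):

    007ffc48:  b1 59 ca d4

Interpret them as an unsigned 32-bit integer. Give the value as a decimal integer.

3570031025

Little-endian stores the least-significant byte at the lowest address.
Reassemble most-significant byte first: D4 CA 59 B1 → 0xD4CA59B1.
0xD4CA59B1 = 3570031025.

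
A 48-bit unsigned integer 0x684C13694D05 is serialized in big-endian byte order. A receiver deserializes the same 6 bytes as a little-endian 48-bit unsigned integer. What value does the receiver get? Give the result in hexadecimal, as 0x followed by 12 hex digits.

Stored big-endian, the bytes at ascending addresses are 68 4C 13 69 4D 05.
Read back as little-endian, the first byte is least significant, giving 0x054D69134C68.

0x054D69134C68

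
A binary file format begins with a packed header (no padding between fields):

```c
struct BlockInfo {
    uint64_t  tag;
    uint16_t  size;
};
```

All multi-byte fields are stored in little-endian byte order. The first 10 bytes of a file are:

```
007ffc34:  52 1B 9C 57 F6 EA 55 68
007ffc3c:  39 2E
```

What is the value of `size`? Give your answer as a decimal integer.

`size` follows `tag` (8 bytes), so it starts at byte offset 8 and occupies 2 bytes.
Bytes at offsets 8..9: 39 2E.
In little-endian order the low byte comes first in memory.
Reassemble most-significant byte first: 2E 39 → 0x2E39.
0x2E39 = 11833.

11833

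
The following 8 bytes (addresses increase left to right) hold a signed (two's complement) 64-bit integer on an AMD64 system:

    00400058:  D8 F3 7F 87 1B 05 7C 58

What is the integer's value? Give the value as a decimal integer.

Little-endian: lowest address holds the least-significant byte.
Reassemble most-significant byte first: 58 7C 05 1B 87 7F F3 D8 → 0x587C051B877FF3D8.
0x587C051B877FF3D8 = 6375976788245345240.

6375976788245345240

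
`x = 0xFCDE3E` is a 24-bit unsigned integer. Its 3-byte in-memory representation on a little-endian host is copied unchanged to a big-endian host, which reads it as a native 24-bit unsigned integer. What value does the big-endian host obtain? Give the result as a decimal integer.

4120316

Stored little-endian, the bytes at ascending addresses are 3E DE FC.
Read back as big-endian, the last byte is least significant, giving 0x3EDEFC.
0x3EDEFC = 4120316.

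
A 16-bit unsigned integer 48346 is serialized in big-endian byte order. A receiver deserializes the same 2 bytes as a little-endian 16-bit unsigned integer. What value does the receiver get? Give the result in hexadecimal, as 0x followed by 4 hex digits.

48346 in 16-bit hexadecimal is 0xBCDA.
Stored big-endian, the bytes at ascending addresses are BC DA.
Read back as little-endian, the first byte is least significant, giving 0xDABC.

0xDABC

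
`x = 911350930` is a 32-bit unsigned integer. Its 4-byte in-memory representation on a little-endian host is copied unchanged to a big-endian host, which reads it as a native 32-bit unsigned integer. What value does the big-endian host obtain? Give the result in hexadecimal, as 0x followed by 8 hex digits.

911350930 in 32-bit hexadecimal is 0x36521C92.
Stored little-endian, the bytes at ascending addresses are 92 1C 52 36.
Read back as big-endian, the last byte is least significant, giving 0x921C5236.

0x921C5236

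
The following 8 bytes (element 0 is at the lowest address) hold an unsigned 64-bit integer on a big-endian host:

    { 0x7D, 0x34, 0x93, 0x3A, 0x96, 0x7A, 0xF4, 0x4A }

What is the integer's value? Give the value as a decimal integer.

Big-endian: lowest address holds the most-significant byte.
The bytes are already most-significant first: 0x7D34933A967AF44A.
0x7D34933A967AF44A = 9021997833371972682.

9021997833371972682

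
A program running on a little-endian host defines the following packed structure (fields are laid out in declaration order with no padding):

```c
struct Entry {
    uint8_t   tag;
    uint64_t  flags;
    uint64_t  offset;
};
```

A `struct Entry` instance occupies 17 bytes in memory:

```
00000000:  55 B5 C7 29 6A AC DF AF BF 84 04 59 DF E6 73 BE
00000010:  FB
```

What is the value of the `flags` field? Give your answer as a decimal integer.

`flags` follows `tag` (1 byte), so it starts at byte offset 1 and occupies 8 bytes.
Bytes at offsets 1..8: B5 C7 29 6A AC DF AF BF.
Little-endian stores the least-significant byte at the lowest address.
Reassemble most-significant byte first: BF AF DF AC 6A 29 C7 B5 → 0xBFAFDFAC6A29C7B5.
0xBFAFDFAC6A29C7B5 = 13812504513777092533.

13812504513777092533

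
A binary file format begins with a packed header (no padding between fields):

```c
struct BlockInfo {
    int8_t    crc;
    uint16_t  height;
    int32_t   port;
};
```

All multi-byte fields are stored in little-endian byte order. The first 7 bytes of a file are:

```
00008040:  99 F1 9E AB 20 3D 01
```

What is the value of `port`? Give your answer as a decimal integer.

20783275

`port` follows `crc` (1 B), `height` (2 B), so it starts at offset 1 + 2 = 3 and occupies 4 bytes.
Bytes at offsets 3..6: AB 20 3D 01.
Little-endian: lowest address holds the least-significant byte.
Reassemble most-significant byte first: 01 3D 20 AB → 0x013D20AB.
0x013D20AB = 20783275.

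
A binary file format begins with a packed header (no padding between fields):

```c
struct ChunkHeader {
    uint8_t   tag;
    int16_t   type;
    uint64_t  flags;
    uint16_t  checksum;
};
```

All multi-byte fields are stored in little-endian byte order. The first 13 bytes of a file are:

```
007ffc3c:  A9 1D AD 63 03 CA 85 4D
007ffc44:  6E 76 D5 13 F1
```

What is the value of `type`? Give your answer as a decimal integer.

`type` follows `tag` (1 byte), so it starts at byte offset 1 and occupies 2 bytes.
Bytes at offsets 1..2: 1D AD.
In little-endian order the low byte comes first in memory.
Reassemble most-significant byte first: AD 1D → 0xAD1D.
Top bit is set, so as a signed 16-bit value this is 0xAD1D − 2^16 = -21219.

-21219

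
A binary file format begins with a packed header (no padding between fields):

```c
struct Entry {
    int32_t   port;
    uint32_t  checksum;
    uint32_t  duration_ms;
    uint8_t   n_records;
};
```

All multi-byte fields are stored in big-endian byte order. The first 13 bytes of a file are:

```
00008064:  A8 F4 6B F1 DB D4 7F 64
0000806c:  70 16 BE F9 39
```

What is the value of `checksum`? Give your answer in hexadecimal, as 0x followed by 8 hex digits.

`checksum` follows `port` (4 bytes), so it starts at byte offset 4 and occupies 4 bytes.
Bytes at offsets 4..7: DB D4 7F 64.
Big-endian stores the most-significant byte at the lowest address.
The bytes are already most-significant first: 0xDBD47F64.

0xDBD47F64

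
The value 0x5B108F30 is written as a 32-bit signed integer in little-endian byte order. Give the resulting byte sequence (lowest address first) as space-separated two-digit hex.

30 8F 10 5B

Split into bytes (most-significant first): 5B 10 8F 30.
Little-endian: lowest address holds the least-significant byte.
So at ascending addresses the bytes are 30 8F 10 5B.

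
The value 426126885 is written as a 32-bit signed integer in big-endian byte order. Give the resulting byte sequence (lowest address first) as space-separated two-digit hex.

19 66 2E 25

426126885 in hexadecimal, padded to 32 bits, is 0x19662E25.
Split into bytes (most-significant first): 19 66 2E 25.
Big-endian: lowest address holds the most-significant byte.
So the memory order matches the most-significant-first order: 19 66 2E 25.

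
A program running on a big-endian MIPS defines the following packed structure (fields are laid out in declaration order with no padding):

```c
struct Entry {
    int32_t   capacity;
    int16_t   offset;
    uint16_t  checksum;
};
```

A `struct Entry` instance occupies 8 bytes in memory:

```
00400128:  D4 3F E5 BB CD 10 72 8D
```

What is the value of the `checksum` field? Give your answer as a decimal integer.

29325

`checksum` follows `capacity` (4 B), `offset` (2 B), so it starts at offset 4 + 2 = 6 and occupies 2 bytes.
Bytes at offsets 6..7: 72 8D.
Big-endian stores the most-significant byte at the lowest address.
The bytes are already most-significant first: 0x728D.
0x728D = 29325.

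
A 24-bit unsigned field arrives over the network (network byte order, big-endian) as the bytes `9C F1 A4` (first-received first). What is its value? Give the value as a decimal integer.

10285476

Big-endian stores the most-significant byte at the lowest address.
The bytes are already most-significant first: 0x9CF1A4.
0x9CF1A4 = 10285476.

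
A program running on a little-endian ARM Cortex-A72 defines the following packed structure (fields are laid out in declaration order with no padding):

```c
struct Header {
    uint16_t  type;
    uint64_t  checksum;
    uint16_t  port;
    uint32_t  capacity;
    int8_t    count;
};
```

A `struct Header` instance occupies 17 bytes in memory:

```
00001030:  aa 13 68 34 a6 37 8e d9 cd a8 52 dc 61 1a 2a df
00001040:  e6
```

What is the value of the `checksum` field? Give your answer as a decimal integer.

`checksum` follows `type` (2 bytes), so it starts at byte offset 2 and occupies 8 bytes.
Bytes at offsets 2..9: 68 34 A6 37 8E D9 CD A8.
Little-endian stores the least-significant byte at the lowest address.
Reassemble most-significant byte first: A8 CD D9 8E 37 A6 34 68 → 0xA8CDD98E37A63468.
0xA8CDD98E37A63468 = 12163617373439800424.

12163617373439800424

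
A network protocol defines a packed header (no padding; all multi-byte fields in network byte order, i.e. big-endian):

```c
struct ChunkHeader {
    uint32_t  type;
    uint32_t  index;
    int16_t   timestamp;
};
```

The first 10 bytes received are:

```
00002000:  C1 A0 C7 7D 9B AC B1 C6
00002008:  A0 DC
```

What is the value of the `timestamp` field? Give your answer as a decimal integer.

`timestamp` follows `type` (4 B), `index` (4 B), so it starts at offset 4 + 4 = 8 and occupies 2 bytes.
Bytes at offsets 8..9: A0 DC.
Big-endian: lowest address holds the most-significant byte.
The bytes are already most-significant first: 0xA0DC.
Top bit is set, so as a signed 16-bit value this is 0xA0DC − 2^16 = -24356.

-24356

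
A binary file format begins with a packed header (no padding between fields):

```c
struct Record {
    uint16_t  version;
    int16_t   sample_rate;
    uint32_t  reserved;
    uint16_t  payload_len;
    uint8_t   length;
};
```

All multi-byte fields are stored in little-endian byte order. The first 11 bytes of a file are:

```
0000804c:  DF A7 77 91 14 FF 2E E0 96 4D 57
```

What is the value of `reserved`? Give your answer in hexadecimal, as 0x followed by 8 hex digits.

0xE02EFF14

`reserved` follows `version` (2 B), `sample_rate` (2 B), so it starts at offset 2 + 2 = 4 and occupies 4 bytes.
Bytes at offsets 4..7: 14 FF 2E E0.
In little-endian order the low byte comes first in memory.
Reassemble most-significant byte first: E0 2E FF 14 → 0xE02EFF14.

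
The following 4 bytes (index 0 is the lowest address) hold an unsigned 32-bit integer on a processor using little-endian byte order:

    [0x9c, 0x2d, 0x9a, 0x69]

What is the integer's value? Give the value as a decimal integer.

1771711900

Little-endian stores the least-significant byte at the lowest address.
Reassemble most-significant byte first: 69 9A 2D 9C → 0x699A2D9C.
0x699A2D9C = 1771711900.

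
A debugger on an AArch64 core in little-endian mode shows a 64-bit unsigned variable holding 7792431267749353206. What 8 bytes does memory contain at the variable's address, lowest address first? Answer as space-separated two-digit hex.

7792431267749353206 in hexadecimal, padded to 64 bits, is 0x6C2446F3B2D8D6F6.
Split into bytes (most-significant first): 6C 24 46 F3 B2 D8 D6 F6.
Little-endian: lowest address holds the least-significant byte.
So at ascending addresses the bytes are F6 D6 D8 B2 F3 46 24 6C.

F6 D6 D8 B2 F3 46 24 6C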